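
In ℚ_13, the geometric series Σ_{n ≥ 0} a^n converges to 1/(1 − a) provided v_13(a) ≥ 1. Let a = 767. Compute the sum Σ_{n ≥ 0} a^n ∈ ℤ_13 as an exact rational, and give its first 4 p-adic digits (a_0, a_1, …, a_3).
Σ a^n = 1/(1 − a) = -1/766;  first 4 digits = (1, 7, 1, 0)

v_13(a) = 1 ≥ 1, so the series converges in ℤ_13 to 1/(1 − a) = 1/(1 − 767) = -1/766. Expand this rational in ℤ_13: compute digits iteratively via d_i = x_i mod 13, x_{i+1} = (x_i − d_i)/13. The first 4 digits are (1, 7, 1, 0).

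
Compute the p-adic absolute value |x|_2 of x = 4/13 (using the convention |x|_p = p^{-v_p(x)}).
|4/13|_2 = 1/4

Step 1 — compute v_2(x) by factoring powers of 2 out of the numerator and denominator: v_2(4/13) = 2. Step 2 — apply |x|_p = p^{-v_p(x)} = 2^{-2} = 1/4.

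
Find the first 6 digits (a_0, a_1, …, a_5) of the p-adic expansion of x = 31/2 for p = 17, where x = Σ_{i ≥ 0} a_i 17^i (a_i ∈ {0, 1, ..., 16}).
(a_0, …, a_5) = (7, 9, 8, 8, 8, 8)

v_17(31/2) = 0 (numerator and denominator both coprime to 17), so x ∈ ℤ_17^×. Compute digits iteratively via a_i = x_i mod 17, x_{i+1} = (x_i − a_i)/17, with x_0 = x:
  x_0 = 31/2;  a_0 = 7;  x_1 = (x_0 − 7)/17 = 1/2
  x_1 = 1/2;  a_1 = 9;  x_2 = (x_1 − 9)/17 = -1/2
  x_2 = -1/2;  a_2 = 8;  x_3 = (x_2 − 8)/17 = -1/2
  x_3 = -1/2;  a_3 = 8;  x_4 = (x_3 − 8)/17 = -1/2
  x_4 = -1/2;  a_4 = 8;  x_5 = (x_4 − 8)/17 = -1/2
  x_5 = -1/2;  a_5 = 8;  x_6 = (x_5 − 8)/17 = -1/2
Digits: (7, 9, 8, 8, 8, 8).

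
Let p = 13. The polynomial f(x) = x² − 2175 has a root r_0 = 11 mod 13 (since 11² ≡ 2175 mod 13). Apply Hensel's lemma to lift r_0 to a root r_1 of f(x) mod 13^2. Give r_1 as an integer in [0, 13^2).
r_1 = 89 (mod 169)

Hensel's recurrence: r_{i+1} = r_i − f(r_i)·(f′(r_i))^{-1} mod 13^{i+2}, with f′(x) = 2x. Iterate:
  r_0 = 11 (mod 13)
  r_1 = 89 (mod 169)
Final: r_1 = 89, and one checks f(r_1) ≡ 0 mod 13^2.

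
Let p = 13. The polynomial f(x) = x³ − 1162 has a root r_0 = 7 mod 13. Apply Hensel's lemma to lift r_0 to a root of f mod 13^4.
r_3 = 11070 (mod 28561)

Hensel: r_{i+1} = r_i − f(r_i)/f′(r_i) mod 13^{i+2}, where f′(x) = 3x². Iterate:
  r_0 = 7 (mod 13)
  r_1 = 85 (mod 169)
  r_2 = 85 (mod 2197)
  r_3 = 11070 (mod 28561)
Final: r = 11070 with f(r) ≡ 0 mod 13^4.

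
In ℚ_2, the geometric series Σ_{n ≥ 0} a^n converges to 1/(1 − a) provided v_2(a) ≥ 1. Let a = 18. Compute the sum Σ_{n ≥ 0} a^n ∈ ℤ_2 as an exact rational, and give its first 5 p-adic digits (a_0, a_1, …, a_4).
Σ a^n = 1/(1 − a) = -1/17;  first 5 digits = (1, 1, 1, 1, 0)

v_2(a) = 1 ≥ 1, so the series converges in ℤ_2 to 1/(1 − a) = 1/(1 − 18) = -1/17. Expand this rational in ℤ_2: compute digits iteratively via d_i = x_i mod 2, x_{i+1} = (x_i − d_i)/2. The first 5 digits are (1, 1, 1, 1, 0).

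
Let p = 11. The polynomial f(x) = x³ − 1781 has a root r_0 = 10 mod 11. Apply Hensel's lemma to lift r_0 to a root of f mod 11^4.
r_3 = 4707 (mod 14641)

Hensel: r_{i+1} = r_i − f(r_i)/f′(r_i) mod 11^{i+2}, where f′(x) = 3x². Iterate:
  r_0 = 10 (mod 11)
  r_1 = 109 (mod 121)
  r_2 = 714 (mod 1331)
  r_3 = 4707 (mod 14641)
Final: r = 4707 with f(r) ≡ 0 mod 11^4.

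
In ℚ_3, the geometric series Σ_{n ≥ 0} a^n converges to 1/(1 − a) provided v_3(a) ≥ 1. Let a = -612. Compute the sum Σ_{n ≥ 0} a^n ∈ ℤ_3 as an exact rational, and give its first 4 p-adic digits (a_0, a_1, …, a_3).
Σ a^n = 1/(1 − a) = 1/613;  first 4 digits = (1, 0, 1, 1)

v_3(a) = 2 ≥ 1, so the series converges in ℤ_3 to 1/(1 − a) = 1/(1 − (-612)) = 1/613. Expand this rational in ℤ_3: compute digits iteratively via d_i = x_i mod 3, x_{i+1} = (x_i − d_i)/3. The first 4 digits are (1, 0, 1, 1).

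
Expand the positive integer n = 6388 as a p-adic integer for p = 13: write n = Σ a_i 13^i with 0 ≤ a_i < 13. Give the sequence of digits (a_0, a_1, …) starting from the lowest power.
(a_0, a_1, …) = (5, 10, 11, 2)

Repeated division by 13 gives the digits low-to-high: 6388 = 5 + 10·13^1 + 11·13^2 + 2·13^3. Digit sequence: (5, 10, 11, 2).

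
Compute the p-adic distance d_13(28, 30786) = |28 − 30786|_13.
d_13(28, 30786) = 1/2197

Step 1 — x − y = 28 − 30786 = -30758. Step 2 — v_13(-30758) = 3 (factor: -30758 = −(13^3 · 14); the sign does not affect v_p). Step 3 — |x − y|_13 = 13^{-3} = 1/2197.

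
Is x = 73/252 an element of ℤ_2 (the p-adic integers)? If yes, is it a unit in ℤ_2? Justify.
x ∉ ℤ_2 (v_2(x) = -2 < 0)

ℤ_2 = {x ∈ ℚ_2 : v_2(x) ≥ 0} and ℤ_2^× = {x ∈ ℤ_2 : v_2(x) = 0}. Here v_2(73/252) = v_2(num) − v_2(den) = -2; compare against these criteria.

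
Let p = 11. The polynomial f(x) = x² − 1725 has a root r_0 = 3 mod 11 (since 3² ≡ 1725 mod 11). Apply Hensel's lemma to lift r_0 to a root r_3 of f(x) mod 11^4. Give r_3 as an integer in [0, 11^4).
r_3 = 4403 (mod 14641)

Hensel's recurrence: r_{i+1} = r_i − f(r_i)·(f′(r_i))^{-1} mod 11^{i+2}, with f′(x) = 2x. Iterate:
  r_0 = 3 (mod 11)
  r_1 = 47 (mod 121)
  r_2 = 410 (mod 1331)
  r_3 = 4403 (mod 14641)
Final: r_3 = 4403, and one checks f(r_3) ≡ 0 mod 11^4.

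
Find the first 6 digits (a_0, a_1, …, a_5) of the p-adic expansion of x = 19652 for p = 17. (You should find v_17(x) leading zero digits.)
(a_0, …, a_5) = (0, 0, 0, 4, 0, 0)

v_17(19652) = 3, so a_0 = ... = a_2 = 0. Factor out: x = 17^3 · u with u = 4 a unit in ℤ_17. Expand u iteratively via a_{v+i} = u_i mod 17, u_{i+1} = (u_i − a_{v+i})/17:
  u_0 = 4;  a_3 = 4;  u_1 = (u_0 − 4)/17 = 0
  u_1 = 0;  a_4 = 0;  u_2 = (u_1 − 0)/17 = 0
  u_2 = 0;  a_5 = 0;  u_3 = (u_2 − 0)/17 = 0
Digits: (0, 0, 0, 4, 0, 0).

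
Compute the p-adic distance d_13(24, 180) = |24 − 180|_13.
d_13(24, 180) = 1/13

Step 1 — x − y = 24 − 180 = -156. Step 2 — v_13(-156) = 1 (factor: -156 = −(13^1 · 12); the sign does not affect v_p). Step 3 — |x − y|_13 = 13^{-1} = 1/13.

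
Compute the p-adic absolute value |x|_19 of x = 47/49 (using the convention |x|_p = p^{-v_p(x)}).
|47/49|_19 = 1

Step 1 — compute v_19(x) by factoring powers of 19 out of the numerator and denominator: v_19(47/49) = 0. Step 2 — apply |x|_p = p^{-v_p(x)} = 19^{0} = 1.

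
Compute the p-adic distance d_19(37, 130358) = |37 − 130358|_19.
d_19(37, 130358) = 1/130321

Step 1 — x − y = 37 − 130358 = -130321. Step 2 — v_19(-130321) = 4 (factor: -130321 = −(19^4 · 1); the sign does not affect v_p). Step 3 — |x − y|_19 = 19^{-4} = 1/130321.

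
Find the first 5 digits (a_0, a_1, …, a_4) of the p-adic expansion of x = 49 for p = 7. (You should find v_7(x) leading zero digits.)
(a_0, …, a_4) = (0, 0, 1, 0, 0)

v_7(49) = 2, so a_0 = ... = a_1 = 0. Factor out: x = 7^2 · u with u = 1 a unit in ℤ_7. Expand u iteratively via a_{v+i} = u_i mod 7, u_{i+1} = (u_i − a_{v+i})/7:
  u_0 = 1;  a_2 = 1;  u_1 = (u_0 − 1)/7 = 0
  u_1 = 0;  a_3 = 0;  u_2 = (u_1 − 0)/7 = 0
  u_2 = 0;  a_4 = 0;  u_3 = (u_2 − 0)/7 = 0
Digits: (0, 0, 1, 0, 0).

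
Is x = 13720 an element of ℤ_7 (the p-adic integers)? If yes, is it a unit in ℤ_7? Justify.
x ∈ ℤ_7 but not a unit; v_7(x) = 3 > 0

ℤ_7 = {x ∈ ℚ_7 : v_7(x) ≥ 0} and ℤ_7^× = {x ∈ ℤ_7 : v_7(x) = 0}. Here v_7(13720) = v_7(num) − v_7(den) = 3; compare against these criteria.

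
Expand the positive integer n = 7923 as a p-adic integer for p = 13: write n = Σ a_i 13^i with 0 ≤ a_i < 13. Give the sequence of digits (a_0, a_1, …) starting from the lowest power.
(a_0, a_1, …) = (6, 11, 7, 3)

Repeated division by 13 gives the digits low-to-high: 7923 = 6 + 11·13^1 + 7·13^2 + 3·13^3. Digit sequence: (6, 11, 7, 3).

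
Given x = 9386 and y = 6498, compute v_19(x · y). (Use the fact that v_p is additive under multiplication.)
v_19(60990228) = 4

v_p(x) = 2 (factor: 9386 = 19^2 · 26); v_p(y) = 2 (factor: 6498 = 19^2 · 18). Additivity: v_p(xy) = v_p(x) + v_p(y) = 2 + 2 = 4. (Direct check: xy = 60990228 = 19^4 · (468).)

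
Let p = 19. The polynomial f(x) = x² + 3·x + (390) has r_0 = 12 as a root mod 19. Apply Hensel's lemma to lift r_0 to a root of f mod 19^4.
r_3 = 58152 (mod 130321)

Hensel: r_{i+1} = r_i − f(r_i)·(f′(r_i))^{-1} mod 19^{i+2}, f′(x) = 2x + 3. Iterate:
  r_0 = 12 (mod 19)
  r_1 = 31 (mod 361)
  r_2 = 3280 (mod 6859)
  r_3 = 58152 (mod 130321)
Final: r = 58152 satisfies f(r) ≡ 0 mod 19^4.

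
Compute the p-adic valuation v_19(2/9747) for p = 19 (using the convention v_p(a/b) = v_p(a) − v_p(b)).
v_19(2/9747) = -2

Factor powers of 19 from the numerator and denominator of the reduced fraction: 2 = 19^0 · 2 and 9747 = 19^2 · 27. Apply v_p(a/b) = v_p(a) − v_p(b): v_19(2/9747) = 0 − 2 = -2.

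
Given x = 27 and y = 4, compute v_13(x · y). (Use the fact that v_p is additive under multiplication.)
v_13(108) = 0

v_p(x) = 0 (factor: 27 = 13^0 · 27); v_p(y) = 0 (factor: 4 = 13^0 · 4). Additivity: v_p(xy) = v_p(x) + v_p(y) = 0 + 0 = 0. (Direct check: xy = 108 = 13^0 · (108).)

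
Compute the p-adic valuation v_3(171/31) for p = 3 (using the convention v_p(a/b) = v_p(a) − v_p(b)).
v_3(171/31) = 2

Factor powers of 3 from the numerator and denominator of the reduced fraction: 171 = 3^2 · 19 and 31 = 3^0 · 31. Apply v_p(a/b) = v_p(a) − v_p(b): v_3(171/31) = 2 − 0 = 2.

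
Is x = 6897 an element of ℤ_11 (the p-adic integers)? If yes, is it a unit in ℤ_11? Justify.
x ∈ ℤ_11 but not a unit; v_11(x) = 2 > 0

ℤ_11 = {x ∈ ℚ_11 : v_11(x) ≥ 0} and ℤ_11^× = {x ∈ ℤ_11 : v_11(x) = 0}. Here v_11(6897) = v_11(num) − v_11(den) = 2; compare against these criteria.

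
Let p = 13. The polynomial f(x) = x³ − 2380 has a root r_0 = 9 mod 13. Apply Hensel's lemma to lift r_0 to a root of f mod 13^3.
r_2 = 737 (mod 2197)

Hensel: r_{i+1} = r_i − f(r_i)/f′(r_i) mod 13^{i+2}, where f′(x) = 3x². Iterate:
  r_0 = 9 (mod 13)
  r_1 = 61 (mod 169)
  r_2 = 737 (mod 2197)
Final: r = 737 with f(r) ≡ 0 mod 13^3.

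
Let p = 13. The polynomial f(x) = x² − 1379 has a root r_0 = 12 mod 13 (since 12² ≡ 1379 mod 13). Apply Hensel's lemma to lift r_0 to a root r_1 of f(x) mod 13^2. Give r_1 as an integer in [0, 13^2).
r_1 = 155 (mod 169)

Hensel's recurrence: r_{i+1} = r_i − f(r_i)·(f′(r_i))^{-1} mod 13^{i+2}, with f′(x) = 2x. Iterate:
  r_0 = 12 (mod 13)
  r_1 = 155 (mod 169)
Final: r_1 = 155, and one checks f(r_1) ≡ 0 mod 13^2.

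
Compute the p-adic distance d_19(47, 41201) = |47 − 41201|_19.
d_19(47, 41201) = 1/6859

Step 1 — x − y = 47 − 41201 = -41154. Step 2 — v_19(-41154) = 3 (factor: -41154 = −(19^3 · 6); the sign does not affect v_p). Step 3 — |x − y|_19 = 19^{-3} = 1/6859.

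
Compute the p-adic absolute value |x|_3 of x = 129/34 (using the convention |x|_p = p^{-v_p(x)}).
|129/34|_3 = 1/3

Step 1 — compute v_3(x) by factoring powers of 3 out of the numerator and denominator: v_3(129/34) = 1. Step 2 — apply |x|_p = p^{-v_p(x)} = 3^{-1} = 1/3.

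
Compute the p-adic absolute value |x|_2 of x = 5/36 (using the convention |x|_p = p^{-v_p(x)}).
|5/36|_2 = 4

Step 1 — compute v_2(x) by factoring powers of 2 out of the numerator and denominator: v_2(5/36) = -2. Step 2 — apply |x|_p = p^{-v_p(x)} = 2^{2} = 4.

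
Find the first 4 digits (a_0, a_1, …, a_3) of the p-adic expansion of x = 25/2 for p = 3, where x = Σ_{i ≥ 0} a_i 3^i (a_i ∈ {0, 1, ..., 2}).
(a_0, …, a_3) = (2, 2, 2, 1)

v_3(25/2) = 0 (numerator and denominator both coprime to 3), so x ∈ ℤ_3^×. Compute digits iteratively via a_i = x_i mod 3, x_{i+1} = (x_i − a_i)/3, with x_0 = x:
  x_0 = 25/2;  a_0 = 2;  x_1 = (x_0 − 2)/3 = 7/2
  x_1 = 7/2;  a_1 = 2;  x_2 = (x_1 − 2)/3 = 1/2
  x_2 = 1/2;  a_2 = 2;  x_3 = (x_2 − 2)/3 = -1/2
  x_3 = -1/2;  a_3 = 1;  x_4 = (x_3 − 1)/3 = -1/2
Digits: (2, 2, 2, 1).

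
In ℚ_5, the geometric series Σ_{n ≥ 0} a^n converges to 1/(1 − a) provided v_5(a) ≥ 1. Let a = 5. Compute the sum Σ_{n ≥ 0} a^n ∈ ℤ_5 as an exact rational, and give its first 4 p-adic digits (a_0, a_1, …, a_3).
Σ a^n = 1/(1 − a) = -1/4;  first 4 digits = (1, 1, 1, 1)

v_5(a) = 1 ≥ 1, so the series converges in ℤ_5 to 1/(1 − a) = 1/(1 − 5) = -1/4. Expand this rational in ℤ_5: compute digits iteratively via d_i = x_i mod 5, x_{i+1} = (x_i − d_i)/5. The first 4 digits are (1, 1, 1, 1).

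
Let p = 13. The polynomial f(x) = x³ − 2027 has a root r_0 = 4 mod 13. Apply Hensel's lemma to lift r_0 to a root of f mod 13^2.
r_1 = 147 (mod 169)

Hensel: r_{i+1} = r_i − f(r_i)/f′(r_i) mod 13^{i+2}, where f′(x) = 3x². Iterate:
  r_0 = 4 (mod 13)
  r_1 = 147 (mod 169)
Final: r = 147 with f(r) ≡ 0 mod 13^2.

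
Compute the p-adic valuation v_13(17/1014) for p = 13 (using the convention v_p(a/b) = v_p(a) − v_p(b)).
v_13(17/1014) = -2

Factor powers of 13 from the numerator and denominator of the reduced fraction: 17 = 13^0 · 17 and 1014 = 13^2 · 6. Apply v_p(a/b) = v_p(a) − v_p(b): v_13(17/1014) = 0 − 2 = -2.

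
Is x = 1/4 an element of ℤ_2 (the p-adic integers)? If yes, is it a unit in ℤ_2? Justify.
x ∉ ℤ_2 (v_2(x) = -2 < 0)

ℤ_2 = {x ∈ ℚ_2 : v_2(x) ≥ 0} and ℤ_2^× = {x ∈ ℤ_2 : v_2(x) = 0}. Here v_2(1/4) = v_2(num) − v_2(den) = -2; compare against these criteria.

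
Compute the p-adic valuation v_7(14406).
v_7(14406) = 4

v_7(n) is the largest exponent k such that 7^k divides n. Factor out: 14406 = 7^4 · 6. (Sign doesn't affect v_p.) So v_7(14406) = 4.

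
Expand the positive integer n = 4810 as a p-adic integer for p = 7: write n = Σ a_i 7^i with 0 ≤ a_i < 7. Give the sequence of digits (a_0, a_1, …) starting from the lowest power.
(a_0, a_1, …) = (1, 1, 0, 0, 2)

Repeated division by 7 gives the digits low-to-high: 4810 = 1 + 1·7^1 + 2·7^4. Digit sequence: (1, 1, 0, 0, 2).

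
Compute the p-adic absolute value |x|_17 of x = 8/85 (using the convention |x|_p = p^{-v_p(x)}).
|8/85|_17 = 17

Step 1 — compute v_17(x) by factoring powers of 17 out of the numerator and denominator: v_17(8/85) = -1. Step 2 — apply |x|_p = p^{-v_p(x)} = 17^{1} = 17.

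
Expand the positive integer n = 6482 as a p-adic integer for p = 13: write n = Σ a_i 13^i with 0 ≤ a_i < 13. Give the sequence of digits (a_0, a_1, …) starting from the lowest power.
(a_0, a_1, …) = (8, 4, 12, 2)

Repeated division by 13 gives the digits low-to-high: 6482 = 8 + 4·13^1 + 12·13^2 + 2·13^3. Digit sequence: (8, 4, 12, 2).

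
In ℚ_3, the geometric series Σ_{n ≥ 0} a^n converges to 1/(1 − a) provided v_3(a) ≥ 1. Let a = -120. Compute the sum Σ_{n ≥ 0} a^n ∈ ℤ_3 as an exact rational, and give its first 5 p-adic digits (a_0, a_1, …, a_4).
Σ a^n = 1/(1 − a) = 1/121;  first 5 digits = (1, 2, 2, 2, 2)

v_3(a) = 1 ≥ 1, so the series converges in ℤ_3 to 1/(1 − a) = 1/(1 − (-120)) = 1/121. Expand this rational in ℤ_3: compute digits iteratively via d_i = x_i mod 3, x_{i+1} = (x_i − d_i)/3. The first 5 digits are (1, 2, 2, 2, 2).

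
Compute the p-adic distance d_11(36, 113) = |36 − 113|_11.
d_11(36, 113) = 1/11

Step 1 — x − y = 36 − 113 = -77. Step 2 — v_11(-77) = 1 (factor: -77 = −(11^1 · 7); the sign does not affect v_p). Step 3 — |x − y|_11 = 11^{-1} = 1/11.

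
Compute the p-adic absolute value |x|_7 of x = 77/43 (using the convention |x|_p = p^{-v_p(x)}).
|77/43|_7 = 1/7

Step 1 — compute v_7(x) by factoring powers of 7 out of the numerator and denominator: v_7(77/43) = 1. Step 2 — apply |x|_p = p^{-v_p(x)} = 7^{-1} = 1/7.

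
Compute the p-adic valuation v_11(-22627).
v_11(-22627) = 3

v_11(n) is the largest exponent k such that 11^k divides n. Factor out: -22627 = -11^3 · 17. (Sign doesn't affect v_p.) So v_11(-22627) = 3.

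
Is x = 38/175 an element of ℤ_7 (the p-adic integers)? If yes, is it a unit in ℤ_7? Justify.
x ∉ ℤ_7 (v_7(x) = -1 < 0)

ℤ_7 = {x ∈ ℚ_7 : v_7(x) ≥ 0} and ℤ_7^× = {x ∈ ℤ_7 : v_7(x) = 0}. Here v_7(38/175) = v_7(num) − v_7(den) = -1; compare against these criteria.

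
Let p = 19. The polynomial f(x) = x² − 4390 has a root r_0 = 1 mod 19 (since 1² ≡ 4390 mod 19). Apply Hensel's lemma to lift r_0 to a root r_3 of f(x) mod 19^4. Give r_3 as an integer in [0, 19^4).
r_3 = 90099 (mod 130321)

Hensel's recurrence: r_{i+1} = r_i − f(r_i)·(f′(r_i))^{-1} mod 19^{i+2}, with f′(x) = 2x. Iterate:
  r_0 = 1 (mod 19)
  r_1 = 210 (mod 361)
  r_2 = 932 (mod 6859)
  r_3 = 90099 (mod 130321)
Final: r_3 = 90099, and one checks f(r_3) ≡ 0 mod 19^4.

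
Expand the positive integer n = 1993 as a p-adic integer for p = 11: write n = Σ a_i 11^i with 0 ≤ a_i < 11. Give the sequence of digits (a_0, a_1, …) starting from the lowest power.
(a_0, a_1, …) = (2, 5, 5, 1)

Repeated division by 11 gives the digits low-to-high: 1993 = 2 + 5·11^1 + 5·11^2 + 1·11^3. Digit sequence: (2, 5, 5, 1).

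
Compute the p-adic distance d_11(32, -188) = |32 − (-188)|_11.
d_11(32, -188) = 1/11

Step 1 — x − y = 32 − (-188) = 220. Step 2 — v_11(220) = 1 (factor: 220 = (11^1 · 20); the sign does not affect v_p). Step 3 — |x − y|_11 = 11^{-1} = 1/11.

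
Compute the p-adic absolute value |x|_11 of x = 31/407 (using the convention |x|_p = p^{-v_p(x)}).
|31/407|_11 = 11

Step 1 — compute v_11(x) by factoring powers of 11 out of the numerator and denominator: v_11(31/407) = -1. Step 2 — apply |x|_p = p^{-v_p(x)} = 11^{1} = 11.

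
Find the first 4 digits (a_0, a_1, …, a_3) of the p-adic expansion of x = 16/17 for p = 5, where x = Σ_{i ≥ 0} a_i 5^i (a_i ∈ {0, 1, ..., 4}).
(a_0, …, a_3) = (3, 4, 0, 1)

v_5(16/17) = 0 (numerator and denominator both coprime to 5), so x ∈ ℤ_5^×. Compute digits iteratively via a_i = x_i mod 5, x_{i+1} = (x_i − a_i)/5, with x_0 = x:
  x_0 = 16/17;  a_0 = 3;  x_1 = (x_0 − 3)/5 = -7/17
  x_1 = -7/17;  a_1 = 4;  x_2 = (x_1 − 4)/5 = -15/17
  x_2 = -15/17;  a_2 = 0;  x_3 = (x_2 − 0)/5 = -3/17
  x_3 = -3/17;  a_3 = 1;  x_4 = (x_3 − 1)/5 = -4/17
Digits: (3, 4, 0, 1).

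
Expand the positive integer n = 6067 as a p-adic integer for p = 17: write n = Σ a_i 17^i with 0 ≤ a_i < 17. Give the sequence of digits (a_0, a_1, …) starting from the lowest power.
(a_0, a_1, …) = (15, 16, 3, 1)

Repeated division by 17 gives the digits low-to-high: 6067 = 15 + 16·17^1 + 3·17^2 + 1·17^3. Digit sequence: (15, 16, 3, 1).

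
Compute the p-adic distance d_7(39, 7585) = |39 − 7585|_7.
d_7(39, 7585) = 1/343

Step 1 — x − y = 39 − 7585 = -7546. Step 2 — v_7(-7546) = 3 (factor: -7546 = −(7^3 · 22); the sign does not affect v_p). Step 3 — |x − y|_7 = 7^{-3} = 1/343.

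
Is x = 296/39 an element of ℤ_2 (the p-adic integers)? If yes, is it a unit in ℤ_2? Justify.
x ∈ ℤ_2 but not a unit; v_2(x) = 3 > 0

ℤ_2 = {x ∈ ℚ_2 : v_2(x) ≥ 0} and ℤ_2^× = {x ∈ ℤ_2 : v_2(x) = 0}. Here v_2(296/39) = v_2(num) − v_2(den) = 3; compare against these criteria.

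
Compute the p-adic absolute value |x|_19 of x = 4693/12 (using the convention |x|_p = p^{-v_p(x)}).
|4693/12|_19 = 1/361

Step 1 — compute v_19(x) by factoring powers of 19 out of the numerator and denominator: v_19(4693/12) = 2. Step 2 — apply |x|_p = p^{-v_p(x)} = 19^{-2} = 1/361.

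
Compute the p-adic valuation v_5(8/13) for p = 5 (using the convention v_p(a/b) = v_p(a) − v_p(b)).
v_5(8/13) = 0

Factor powers of 5 from the numerator and denominator of the reduced fraction: 8 = 5^0 · 8 and 13 = 5^0 · 13. Apply v_p(a/b) = v_p(a) − v_p(b): v_5(8/13) = 0 − 0 = 0.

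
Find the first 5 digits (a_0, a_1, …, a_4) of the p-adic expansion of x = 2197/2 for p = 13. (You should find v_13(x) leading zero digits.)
(a_0, …, a_4) = (0, 0, 0, 7, 6)

v_13(2197/2) = 3, so a_0 = ... = a_2 = 0. Factor out: x = 13^3 · u with u = 1/2 a unit in ℤ_13. Expand u iteratively via a_{v+i} = u_i mod 13, u_{i+1} = (u_i − a_{v+i})/13:
  u_0 = 1/2;  a_3 = 7;  u_1 = (u_0 − 7)/13 = -1/2
  u_1 = -1/2;  a_4 = 6;  u_2 = (u_1 − 6)/13 = -1/2
Digits: (0, 0, 0, 7, 6).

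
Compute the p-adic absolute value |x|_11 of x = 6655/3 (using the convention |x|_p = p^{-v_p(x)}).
|6655/3|_11 = 1/1331

Step 1 — compute v_11(x) by factoring powers of 11 out of the numerator and denominator: v_11(6655/3) = 3. Step 2 — apply |x|_p = p^{-v_p(x)} = 11^{-3} = 1/1331.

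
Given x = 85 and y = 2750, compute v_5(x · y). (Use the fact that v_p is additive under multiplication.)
v_5(233750) = 4

v_p(x) = 1 (factor: 85 = 5^1 · 17); v_p(y) = 3 (factor: 2750 = 5^3 · 22). Additivity: v_p(xy) = v_p(x) + v_p(y) = 1 + 3 = 4. (Direct check: xy = 233750 = 5^4 · (374).)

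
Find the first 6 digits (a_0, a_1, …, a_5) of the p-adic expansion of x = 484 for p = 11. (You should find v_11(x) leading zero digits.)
(a_0, …, a_5) = (0, 0, 4, 0, 0, 0)

v_11(484) = 2, so a_0 = ... = a_1 = 0. Factor out: x = 11^2 · u with u = 4 a unit in ℤ_11. Expand u iteratively via a_{v+i} = u_i mod 11, u_{i+1} = (u_i − a_{v+i})/11:
  u_0 = 4;  a_2 = 4;  u_1 = (u_0 − 4)/11 = 0
  u_1 = 0;  a_3 = 0;  u_2 = (u_1 − 0)/11 = 0
  u_2 = 0;  a_4 = 0;  u_3 = (u_2 − 0)/11 = 0
  u_3 = 0;  a_5 = 0;  u_4 = (u_3 − 0)/11 = 0
Digits: (0, 0, 4, 0, 0, 0).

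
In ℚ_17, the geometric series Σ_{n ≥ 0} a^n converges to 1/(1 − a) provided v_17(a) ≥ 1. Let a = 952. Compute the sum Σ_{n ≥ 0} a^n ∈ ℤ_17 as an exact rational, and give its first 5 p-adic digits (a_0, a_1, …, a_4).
Σ a^n = 1/(1 − a) = -1/951;  first 5 digits = (1, 5, 11, 3, 1)

v_17(a) = 1 ≥ 1, so the series converges in ℤ_17 to 1/(1 − a) = 1/(1 − 952) = -1/951. Expand this rational in ℤ_17: compute digits iteratively via d_i = x_i mod 17, x_{i+1} = (x_i − d_i)/17. The first 5 digits are (1, 5, 11, 3, 1).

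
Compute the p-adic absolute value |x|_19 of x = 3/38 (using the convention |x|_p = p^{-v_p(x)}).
|3/38|_19 = 19

Step 1 — compute v_19(x) by factoring powers of 19 out of the numerator and denominator: v_19(3/38) = -1. Step 2 — apply |x|_p = p^{-v_p(x)} = 19^{1} = 19.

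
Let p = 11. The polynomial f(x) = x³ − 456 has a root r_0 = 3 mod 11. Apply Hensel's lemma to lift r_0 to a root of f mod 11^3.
r_2 = 718 (mod 1331)

Hensel: r_{i+1} = r_i − f(r_i)/f′(r_i) mod 11^{i+2}, where f′(x) = 3x². Iterate:
  r_0 = 3 (mod 11)
  r_1 = 113 (mod 121)
  r_2 = 718 (mod 1331)
Final: r = 718 with f(r) ≡ 0 mod 11^3.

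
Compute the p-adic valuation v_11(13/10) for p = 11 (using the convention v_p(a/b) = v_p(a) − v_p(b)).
v_11(13/10) = 0

Factor powers of 11 from the numerator and denominator of the reduced fraction: 13 = 11^0 · 13 and 10 = 11^0 · 10. Apply v_p(a/b) = v_p(a) − v_p(b): v_11(13/10) = 0 − 0 = 0.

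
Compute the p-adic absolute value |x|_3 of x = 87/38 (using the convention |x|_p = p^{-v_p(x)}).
|87/38|_3 = 1/3

Step 1 — compute v_3(x) by factoring powers of 3 out of the numerator and denominator: v_3(87/38) = 1. Step 2 — apply |x|_p = p^{-v_p(x)} = 3^{-1} = 1/3.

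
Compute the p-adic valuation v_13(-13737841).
v_13(-13737841) = 5

v_13(n) is the largest exponent k such that 13^k divides n. Factor out: -13737841 = -13^5 · 37. (Sign doesn't affect v_p.) So v_13(-13737841) = 5.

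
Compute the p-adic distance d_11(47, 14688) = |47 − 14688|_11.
d_11(47, 14688) = 1/14641

Step 1 — x − y = 47 − 14688 = -14641. Step 2 — v_11(-14641) = 4 (factor: -14641 = −(11^4 · 1); the sign does not affect v_p). Step 3 — |x − y|_11 = 11^{-4} = 1/14641.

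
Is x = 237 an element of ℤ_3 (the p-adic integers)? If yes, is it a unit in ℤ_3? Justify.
x ∈ ℤ_3 but not a unit; v_3(x) = 1 > 0

ℤ_3 = {x ∈ ℚ_3 : v_3(x) ≥ 0} and ℤ_3^× = {x ∈ ℤ_3 : v_3(x) = 0}. Here v_3(237) = v_3(num) − v_3(den) = 1; compare against these criteria.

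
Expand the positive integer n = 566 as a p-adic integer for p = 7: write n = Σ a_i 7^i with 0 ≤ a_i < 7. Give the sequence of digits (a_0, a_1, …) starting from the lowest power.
(a_0, a_1, …) = (6, 3, 4, 1)

Repeated division by 7 gives the digits low-to-high: 566 = 6 + 3·7^1 + 4·7^2 + 1·7^3. Digit sequence: (6, 3, 4, 1).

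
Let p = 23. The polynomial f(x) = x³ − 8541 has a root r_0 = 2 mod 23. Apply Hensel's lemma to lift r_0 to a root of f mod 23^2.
r_1 = 140 (mod 529)

Hensel: r_{i+1} = r_i − f(r_i)/f′(r_i) mod 23^{i+2}, where f′(x) = 3x². Iterate:
  r_0 = 2 (mod 23)
  r_1 = 140 (mod 529)
Final: r = 140 with f(r) ≡ 0 mod 23^2.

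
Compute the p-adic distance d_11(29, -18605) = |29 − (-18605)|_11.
d_11(29, -18605) = 1/1331

Step 1 — x − y = 29 − (-18605) = 18634. Step 2 — v_11(18634) = 3 (factor: 18634 = (11^3 · 14); the sign does not affect v_p). Step 3 — |x − y|_11 = 11^{-3} = 1/1331.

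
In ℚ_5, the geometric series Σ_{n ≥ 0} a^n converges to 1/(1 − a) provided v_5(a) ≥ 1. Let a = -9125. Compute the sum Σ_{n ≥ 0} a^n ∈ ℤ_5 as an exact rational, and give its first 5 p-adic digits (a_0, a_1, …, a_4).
Σ a^n = 1/(1 − a) = 1/9126;  first 5 digits = (1, 0, 0, 2, 0)

v_5(a) = 3 ≥ 1, so the series converges in ℤ_5 to 1/(1 − a) = 1/(1 − (-9125)) = 1/9126. Expand this rational in ℤ_5: compute digits iteratively via d_i = x_i mod 5, x_{i+1} = (x_i − d_i)/5. The first 5 digits are (1, 0, 0, 2, 0).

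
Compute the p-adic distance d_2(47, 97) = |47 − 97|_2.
d_2(47, 97) = 1/2

Step 1 — x − y = 47 − 97 = -50. Step 2 — v_2(-50) = 1 (factor: -50 = −(2^1 · 25); the sign does not affect v_p). Step 3 — |x − y|_2 = 2^{-1} = 1/2.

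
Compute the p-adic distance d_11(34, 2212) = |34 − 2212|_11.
d_11(34, 2212) = 1/121

Step 1 — x − y = 34 − 2212 = -2178. Step 2 — v_11(-2178) = 2 (factor: -2178 = −(11^2 · 18); the sign does not affect v_p). Step 3 — |x − y|_11 = 11^{-2} = 1/121.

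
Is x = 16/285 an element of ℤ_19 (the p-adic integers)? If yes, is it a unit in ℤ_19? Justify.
x ∉ ℤ_19 (v_19(x) = -1 < 0)

ℤ_19 = {x ∈ ℚ_19 : v_19(x) ≥ 0} and ℤ_19^× = {x ∈ ℤ_19 : v_19(x) = 0}. Here v_19(16/285) = v_19(num) − v_19(den) = -1; compare against these criteria.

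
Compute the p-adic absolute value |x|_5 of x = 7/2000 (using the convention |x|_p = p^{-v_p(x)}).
|7/2000|_5 = 125

Step 1 — compute v_5(x) by factoring powers of 5 out of the numerator and denominator: v_5(7/2000) = -3. Step 2 — apply |x|_p = p^{-v_p(x)} = 5^{3} = 125.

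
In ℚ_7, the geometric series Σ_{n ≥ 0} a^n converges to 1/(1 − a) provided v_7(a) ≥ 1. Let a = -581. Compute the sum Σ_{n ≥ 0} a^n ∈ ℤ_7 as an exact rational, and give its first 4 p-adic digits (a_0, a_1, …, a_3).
Σ a^n = 1/(1 − a) = 1/582;  first 4 digits = (1, 1, 3, 3)

v_7(a) = 1 ≥ 1, so the series converges in ℤ_7 to 1/(1 − a) = 1/(1 − (-581)) = 1/582. Expand this rational in ℤ_7: compute digits iteratively via d_i = x_i mod 7, x_{i+1} = (x_i − d_i)/7. The first 4 digits are (1, 1, 3, 3).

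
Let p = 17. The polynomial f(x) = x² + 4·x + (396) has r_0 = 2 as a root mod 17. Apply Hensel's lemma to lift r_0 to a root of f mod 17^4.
r_3 = 34631 (mod 83521)

Hensel: r_{i+1} = r_i − f(r_i)·(f′(r_i))^{-1} mod 17^{i+2}, f′(x) = 2x + 4. Iterate:
  r_0 = 2 (mod 17)
  r_1 = 240 (mod 289)
  r_2 = 240 (mod 4913)
  r_3 = 34631 (mod 83521)
Final: r = 34631 satisfies f(r) ≡ 0 mod 17^4.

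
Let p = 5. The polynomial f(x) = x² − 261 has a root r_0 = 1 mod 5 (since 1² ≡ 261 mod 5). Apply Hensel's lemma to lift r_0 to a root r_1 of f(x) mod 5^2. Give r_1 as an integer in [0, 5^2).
r_1 = 6 (mod 25)

Hensel's recurrence: r_{i+1} = r_i − f(r_i)·(f′(r_i))^{-1} mod 5^{i+2}, with f′(x) = 2x. Iterate:
  r_0 = 1 (mod 5)
  r_1 = 6 (mod 25)
Final: r_1 = 6, and one checks f(r_1) ≡ 0 mod 5^2.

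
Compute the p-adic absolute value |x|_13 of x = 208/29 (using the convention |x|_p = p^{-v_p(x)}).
|208/29|_13 = 1/13

Step 1 — compute v_13(x) by factoring powers of 13 out of the numerator and denominator: v_13(208/29) = 1. Step 2 — apply |x|_p = p^{-v_p(x)} = 13^{-1} = 1/13.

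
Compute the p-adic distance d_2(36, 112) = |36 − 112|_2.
d_2(36, 112) = 1/4

Step 1 — x − y = 36 − 112 = -76. Step 2 — v_2(-76) = 2 (factor: -76 = −(2^2 · 19); the sign does not affect v_p). Step 3 — |x − y|_2 = 2^{-2} = 1/4.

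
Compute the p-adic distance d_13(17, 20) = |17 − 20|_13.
d_13(17, 20) = 1

Step 1 — x − y = 17 − 20 = -3. Step 2 — v_13(-3) = 0 (factor: -3 = −(13^0 · 3); the sign does not affect v_p). Step 3 — |x − y|_13 = 13^{0} = 1.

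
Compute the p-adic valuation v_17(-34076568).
v_17(-34076568) = 5

v_17(n) is the largest exponent k such that 17^k divides n. Factor out: -34076568 = -17^5 · 24. (Sign doesn't affect v_p.) So v_17(-34076568) = 5.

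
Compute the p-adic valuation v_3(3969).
v_3(3969) = 4

v_3(n) is the largest exponent k such that 3^k divides n. Factor out: 3969 = 3^4 · 49. (Sign doesn't affect v_p.) So v_3(3969) = 4.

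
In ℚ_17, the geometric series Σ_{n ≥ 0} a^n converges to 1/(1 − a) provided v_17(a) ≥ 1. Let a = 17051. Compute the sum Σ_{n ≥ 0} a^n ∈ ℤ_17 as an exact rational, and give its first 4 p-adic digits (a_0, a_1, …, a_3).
Σ a^n = 1/(1 − a) = -1/17050;  first 4 digits = (1, 0, 8, 3)

v_17(a) = 2 ≥ 1, so the series converges in ℤ_17 to 1/(1 − a) = 1/(1 − 17051) = -1/17050. Expand this rational in ℤ_17: compute digits iteratively via d_i = x_i mod 17, x_{i+1} = (x_i − d_i)/17. The first 4 digits are (1, 0, 8, 3).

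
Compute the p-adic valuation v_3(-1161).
v_3(-1161) = 3

v_3(n) is the largest exponent k such that 3^k divides n. Factor out: -1161 = -3^3 · 43. (Sign doesn't affect v_p.) So v_3(-1161) = 3.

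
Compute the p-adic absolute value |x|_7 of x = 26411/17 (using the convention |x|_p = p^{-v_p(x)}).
|26411/17|_7 = 1/2401

Step 1 — compute v_7(x) by factoring powers of 7 out of the numerator and denominator: v_7(26411/17) = 4. Step 2 — apply |x|_p = p^{-v_p(x)} = 7^{-4} = 1/2401.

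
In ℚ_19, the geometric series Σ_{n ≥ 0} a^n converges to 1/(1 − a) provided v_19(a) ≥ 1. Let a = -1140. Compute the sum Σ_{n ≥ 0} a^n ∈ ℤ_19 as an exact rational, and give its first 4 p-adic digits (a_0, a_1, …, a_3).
Σ a^n = 1/(1 − a) = 1/1141;  first 4 digits = (1, 16, 5, 10)

v_19(a) = 1 ≥ 1, so the series converges in ℤ_19 to 1/(1 − a) = 1/(1 − (-1140)) = 1/1141. Expand this rational in ℤ_19: compute digits iteratively via d_i = x_i mod 19, x_{i+1} = (x_i − d_i)/19. The first 4 digits are (1, 16, 5, 10).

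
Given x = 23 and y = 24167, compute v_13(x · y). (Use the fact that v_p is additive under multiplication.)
v_13(555841) = 3

v_p(x) = 0 (factor: 23 = 13^0 · 23); v_p(y) = 3 (factor: 24167 = 13^3 · 11). Additivity: v_p(xy) = v_p(x) + v_p(y) = 0 + 3 = 3. (Direct check: xy = 555841 = 13^3 · (253).)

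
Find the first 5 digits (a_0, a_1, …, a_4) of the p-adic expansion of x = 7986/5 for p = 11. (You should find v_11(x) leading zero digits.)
(a_0, …, a_4) = (0, 0, 0, 10, 8)

v_11(7986/5) = 3, so a_0 = ... = a_2 = 0. Factor out: x = 11^3 · u with u = 6/5 a unit in ℤ_11. Expand u iteratively via a_{v+i} = u_i mod 11, u_{i+1} = (u_i − a_{v+i})/11:
  u_0 = 6/5;  a_3 = 10;  u_1 = (u_0 − 10)/11 = -4/5
  u_1 = -4/5;  a_4 = 8;  u_2 = (u_1 − 8)/11 = -4/5
Digits: (0, 0, 0, 10, 8).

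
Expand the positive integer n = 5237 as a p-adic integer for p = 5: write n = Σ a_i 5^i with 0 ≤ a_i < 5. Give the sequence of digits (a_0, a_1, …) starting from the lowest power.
(a_0, a_1, …) = (2, 2, 4, 1, 3, 1)

Repeated division by 5 gives the digits low-to-high: 5237 = 2 + 2·5^1 + 4·5^2 + 1·5^3 + 3·5^4 + 1·5^5. Digit sequence: (2, 2, 4, 1, 3, 1).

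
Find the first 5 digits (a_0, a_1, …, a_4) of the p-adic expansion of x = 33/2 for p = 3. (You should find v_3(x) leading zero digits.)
(a_0, …, a_4) = (0, 1, 0, 2, 1)

v_3(33/2) = 1, so a_0 = ... = a_0 = 0. Factor out: x = 3^1 · u with u = 11/2 a unit in ℤ_3. Expand u iteratively via a_{v+i} = u_i mod 3, u_{i+1} = (u_i − a_{v+i})/3:
  u_0 = 11/2;  a_1 = 1;  u_1 = (u_0 − 1)/3 = 3/2
  u_1 = 3/2;  a_2 = 0;  u_2 = (u_1 − 0)/3 = 1/2
  u_2 = 1/2;  a_3 = 2;  u_3 = (u_2 − 2)/3 = -1/2
  u_3 = -1/2;  a_4 = 1;  u_4 = (u_3 − 1)/3 = -1/2
Digits: (0, 1, 0, 2, 1).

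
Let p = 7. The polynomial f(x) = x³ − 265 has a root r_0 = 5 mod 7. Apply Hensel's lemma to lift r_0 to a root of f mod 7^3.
r_2 = 33 (mod 343)

Hensel: r_{i+1} = r_i − f(r_i)/f′(r_i) mod 7^{i+2}, where f′(x) = 3x². Iterate:
  r_0 = 5 (mod 7)
  r_1 = 33 (mod 49)
  r_2 = 33 (mod 343)
Final: r = 33 with f(r) ≡ 0 mod 7^3.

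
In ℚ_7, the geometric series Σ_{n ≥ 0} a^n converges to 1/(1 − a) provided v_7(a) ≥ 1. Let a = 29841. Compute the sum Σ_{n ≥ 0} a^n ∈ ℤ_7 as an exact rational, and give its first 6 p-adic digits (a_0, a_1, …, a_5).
Σ a^n = 1/(1 − a) = -1/29840;  first 6 digits = (1, 0, 0, 3, 5, 1)

v_7(a) = 3 ≥ 1, so the series converges in ℤ_7 to 1/(1 − a) = 1/(1 − 29841) = -1/29840. Expand this rational in ℤ_7: compute digits iteratively via d_i = x_i mod 7, x_{i+1} = (x_i − d_i)/7. The first 6 digits are (1, 0, 0, 3, 5, 1).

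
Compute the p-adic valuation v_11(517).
v_11(517) = 1

v_11(n) is the largest exponent k such that 11^k divides n. Factor out: 517 = 11^1 · 47. (Sign doesn't affect v_p.) So v_11(517) = 1.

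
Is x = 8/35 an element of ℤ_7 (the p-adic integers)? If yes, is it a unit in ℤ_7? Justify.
x ∉ ℤ_7 (v_7(x) = -1 < 0)

ℤ_7 = {x ∈ ℚ_7 : v_7(x) ≥ 0} and ℤ_7^× = {x ∈ ℤ_7 : v_7(x) = 0}. Here v_7(8/35) = v_7(num) − v_7(den) = -1; compare against these criteria.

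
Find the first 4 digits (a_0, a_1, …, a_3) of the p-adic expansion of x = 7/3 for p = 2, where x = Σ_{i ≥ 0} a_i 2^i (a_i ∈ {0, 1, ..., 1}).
(a_0, …, a_3) = (1, 0, 1, 1)

v_2(7/3) = 0 (numerator and denominator both coprime to 2), so x ∈ ℤ_2^×. Compute digits iteratively via a_i = x_i mod 2, x_{i+1} = (x_i − a_i)/2, with x_0 = x:
  x_0 = 7/3;  a_0 = 1;  x_1 = (x_0 − 1)/2 = 2/3
  x_1 = 2/3;  a_1 = 0;  x_2 = (x_1 − 0)/2 = 1/3
  x_2 = 1/3;  a_2 = 1;  x_3 = (x_2 − 1)/2 = -1/3
  x_3 = -1/3;  a_3 = 1;  x_4 = (x_3 − 1)/2 = -2/3
Digits: (1, 0, 1, 1).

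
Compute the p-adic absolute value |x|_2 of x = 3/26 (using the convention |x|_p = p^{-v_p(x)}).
|3/26|_2 = 2

Step 1 — compute v_2(x) by factoring powers of 2 out of the numerator and denominator: v_2(3/26) = -1. Step 2 — apply |x|_p = p^{-v_p(x)} = 2^{1} = 2.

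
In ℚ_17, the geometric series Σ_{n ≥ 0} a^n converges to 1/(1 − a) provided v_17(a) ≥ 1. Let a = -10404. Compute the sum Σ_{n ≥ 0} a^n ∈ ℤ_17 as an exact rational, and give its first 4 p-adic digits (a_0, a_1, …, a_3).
Σ a^n = 1/(1 − a) = 1/10405;  first 4 digits = (1, 0, 15, 14)

v_17(a) = 2 ≥ 1, so the series converges in ℤ_17 to 1/(1 − a) = 1/(1 − (-10404)) = 1/10405. Expand this rational in ℤ_17: compute digits iteratively via d_i = x_i mod 17, x_{i+1} = (x_i − d_i)/17. The first 4 digits are (1, 0, 15, 14).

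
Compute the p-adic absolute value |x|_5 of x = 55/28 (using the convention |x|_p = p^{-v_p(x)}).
|55/28|_5 = 1/5

Step 1 — compute v_5(x) by factoring powers of 5 out of the numerator and denominator: v_5(55/28) = 1. Step 2 — apply |x|_p = p^{-v_p(x)} = 5^{-1} = 1/5.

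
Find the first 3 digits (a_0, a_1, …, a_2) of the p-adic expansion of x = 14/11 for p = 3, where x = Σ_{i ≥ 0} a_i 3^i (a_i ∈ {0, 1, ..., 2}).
(a_0, …, a_2) = (1, 2, 1)

v_3(14/11) = 0 (numerator and denominator both coprime to 3), so x ∈ ℤ_3^×. Compute digits iteratively via a_i = x_i mod 3, x_{i+1} = (x_i − a_i)/3, with x_0 = x:
  x_0 = 14/11;  a_0 = 1;  x_1 = (x_0 − 1)/3 = 1/11
  x_1 = 1/11;  a_1 = 2;  x_2 = (x_1 − 2)/3 = -7/11
  x_2 = -7/11;  a_2 = 1;  x_3 = (x_2 − 1)/3 = -6/11
Digits: (1, 2, 1).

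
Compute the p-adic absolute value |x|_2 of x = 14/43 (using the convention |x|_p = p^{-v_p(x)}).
|14/43|_2 = 1/2

Step 1 — compute v_2(x) by factoring powers of 2 out of the numerator and denominator: v_2(14/43) = 1. Step 2 — apply |x|_p = p^{-v_p(x)} = 2^{-1} = 1/2.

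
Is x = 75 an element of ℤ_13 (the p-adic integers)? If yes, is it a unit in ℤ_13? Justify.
x ∈ ℤ_13^× (unit); v_13(x) = 0

ℤ_13 = {x ∈ ℚ_13 : v_13(x) ≥ 0} and ℤ_13^× = {x ∈ ℤ_13 : v_13(x) = 0}. Here v_13(75) = v_13(num) − v_13(den) = 0; compare against these criteria.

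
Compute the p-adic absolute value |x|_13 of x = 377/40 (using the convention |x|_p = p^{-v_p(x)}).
|377/40|_13 = 1/13

Step 1 — compute v_13(x) by factoring powers of 13 out of the numerator and denominator: v_13(377/40) = 1. Step 2 — apply |x|_p = p^{-v_p(x)} = 13^{-1} = 1/13.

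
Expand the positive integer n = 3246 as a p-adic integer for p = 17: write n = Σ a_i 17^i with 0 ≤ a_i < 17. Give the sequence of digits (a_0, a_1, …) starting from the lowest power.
(a_0, a_1, …) = (16, 3, 11)

Repeated division by 17 gives the digits low-to-high: 3246 = 16 + 3·17^1 + 11·17^2. Digit sequence: (16, 3, 11).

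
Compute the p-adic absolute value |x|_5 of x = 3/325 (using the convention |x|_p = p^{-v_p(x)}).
|3/325|_5 = 25

Step 1 — compute v_5(x) by factoring powers of 5 out of the numerator and denominator: v_5(3/325) = -2. Step 2 — apply |x|_p = p^{-v_p(x)} = 5^{2} = 25.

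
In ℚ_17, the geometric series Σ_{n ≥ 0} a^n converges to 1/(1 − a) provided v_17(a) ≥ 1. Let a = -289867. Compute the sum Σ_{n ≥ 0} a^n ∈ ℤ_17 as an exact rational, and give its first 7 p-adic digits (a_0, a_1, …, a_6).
Σ a^n = 1/(1 − a) = 1/289868;  first 7 digits = (1, 0, 0, 9, 13, 16, 12)

v_17(a) = 3 ≥ 1, so the series converges in ℤ_17 to 1/(1 − a) = 1/(1 − (-289867)) = 1/289868. Expand this rational in ℤ_17: compute digits iteratively via d_i = x_i mod 17, x_{i+1} = (x_i − d_i)/17. The first 7 digits are (1, 0, 0, 9, 13, 16, 12).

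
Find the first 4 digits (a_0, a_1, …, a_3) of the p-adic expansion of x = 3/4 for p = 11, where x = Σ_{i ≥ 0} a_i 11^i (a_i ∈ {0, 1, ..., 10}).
(a_0, …, a_3) = (9, 2, 8, 2)

v_11(3/4) = 0 (numerator and denominator both coprime to 11), so x ∈ ℤ_11^×. Compute digits iteratively via a_i = x_i mod 11, x_{i+1} = (x_i − a_i)/11, with x_0 = x:
  x_0 = 3/4;  a_0 = 9;  x_1 = (x_0 − 9)/11 = -3/4
  x_1 = -3/4;  a_1 = 2;  x_2 = (x_1 − 2)/11 = -1/4
  x_2 = -1/4;  a_2 = 8;  x_3 = (x_2 − 8)/11 = -3/4
  x_3 = -3/4;  a_3 = 2;  x_4 = (x_3 − 2)/11 = -1/4
Digits: (9, 2, 8, 2).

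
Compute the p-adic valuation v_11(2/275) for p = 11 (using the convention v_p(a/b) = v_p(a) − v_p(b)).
v_11(2/275) = -1

Factor powers of 11 from the numerator and denominator of the reduced fraction: 2 = 11^0 · 2 and 275 = 11^1 · 25. Apply v_p(a/b) = v_p(a) − v_p(b): v_11(2/275) = 0 − 1 = -1.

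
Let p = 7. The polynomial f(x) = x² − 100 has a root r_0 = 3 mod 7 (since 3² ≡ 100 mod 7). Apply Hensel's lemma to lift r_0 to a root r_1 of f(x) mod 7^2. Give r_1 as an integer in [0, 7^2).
r_1 = 10 (mod 49)

Hensel's recurrence: r_{i+1} = r_i − f(r_i)·(f′(r_i))^{-1} mod 7^{i+2}, with f′(x) = 2x. Iterate:
  r_0 = 3 (mod 7)
  r_1 = 10 (mod 49)
Final: r_1 = 10, and one checks f(r_1) ≡ 0 mod 7^2.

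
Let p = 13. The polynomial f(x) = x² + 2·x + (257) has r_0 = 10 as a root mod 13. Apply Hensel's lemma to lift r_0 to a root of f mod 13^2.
r_1 = 62 (mod 169)

Hensel: r_{i+1} = r_i − f(r_i)·(f′(r_i))^{-1} mod 13^{i+2}, f′(x) = 2x + 2. Iterate:
  r_0 = 10 (mod 13)
  r_1 = 62 (mod 169)
Final: r = 62 satisfies f(r) ≡ 0 mod 13^2.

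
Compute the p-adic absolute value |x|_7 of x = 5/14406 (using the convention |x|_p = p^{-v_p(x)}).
|5/14406|_7 = 2401

Step 1 — compute v_7(x) by factoring powers of 7 out of the numerator and denominator: v_7(5/14406) = -4. Step 2 — apply |x|_p = p^{-v_p(x)} = 7^{4} = 2401.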